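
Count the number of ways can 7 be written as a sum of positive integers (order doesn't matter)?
15

Solution: Pentagonal recurrence p(n) = p(n−1) + p(n−2) − p(n−5) − p(n−7) + …: p(7) = p(6) + p(5) − p(2) − p(0) = 11 + 7 − 2 − 1 = 15.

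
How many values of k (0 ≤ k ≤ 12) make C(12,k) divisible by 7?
1

Working:
Checking C(12,k) mod 7 for k = 0..12: divisible at k = 6. That's 1 values.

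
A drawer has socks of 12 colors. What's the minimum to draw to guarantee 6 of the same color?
61

Solution: Worst case: 5 of each = 60. One more: 61.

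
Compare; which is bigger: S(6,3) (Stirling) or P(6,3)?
S(6,3) = 3·S(5,3) + S(5,2) = 3·25 + 15 = 90; P(6,3) = 120.

Answer: P(6,3)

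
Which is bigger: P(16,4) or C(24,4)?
P(16,4)

Solution: P(16,4)=43,680, C(24,4)=10,626.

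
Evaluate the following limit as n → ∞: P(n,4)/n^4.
1
P(n,4) = n(n-1)(n-2)(n-3) ≈ n^4 for large n. Limit = 1.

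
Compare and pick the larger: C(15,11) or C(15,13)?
C(15,11)

Explanation: C(15,11)=1,365, C(15,13)=105.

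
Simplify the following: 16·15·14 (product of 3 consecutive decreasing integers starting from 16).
3,360

Working:
This is P(16,3) = 16!/(13)! = 3,360.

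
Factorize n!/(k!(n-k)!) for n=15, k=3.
This is the binomial coefficient C(15,3) = 455.

Answer: C(15,3) = 455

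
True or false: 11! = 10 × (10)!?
False
11! = 11 × 10! = 39,916,800, but 10 × 10! = 36,288,000.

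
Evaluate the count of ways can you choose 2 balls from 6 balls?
C(6,2) = 6! / (2! × (6-2)!)
         = 6! / (2! × 4!)
         = 15
Final answer: 15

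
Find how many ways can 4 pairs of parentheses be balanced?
14

Solution: Using the Catalan number formula: C_n = C(2n, n) / (n+1)
C_4 = C(8, 4) / (4+1)
     = 70 / 5
     = 14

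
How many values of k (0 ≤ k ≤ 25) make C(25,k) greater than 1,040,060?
Row 25 is unimodal and symmetric about k=25/2. C(25,7)=480,700 ≤ 1,040,060; C(25,8)=1,081,575 > 1,040,060; by symmetry C(25,k) > 1,040,060 for k = 8..17. That's 17 - 8 + 1 = 10 values.

Answer: 10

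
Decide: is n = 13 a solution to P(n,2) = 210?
No

Solution: P(13,2) = 13·12 = 156, which does not equal 210.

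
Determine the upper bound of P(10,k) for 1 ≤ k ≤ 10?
P(10,k) increases in k, so maximum at k = 10: 10! = 3,628,800.

Answer: 3,628,800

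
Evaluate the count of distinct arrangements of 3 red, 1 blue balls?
4
Multinomial: 4!/(3! × 1!) = 4.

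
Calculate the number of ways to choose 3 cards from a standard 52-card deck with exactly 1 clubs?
9,633

Working:
13 clubs and 39 non-clubs: C(13,1) × C(39,2) = 13 × 741 = 9,633.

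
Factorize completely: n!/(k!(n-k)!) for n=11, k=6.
C(11,6) = 462

Explanation: This is the binomial coefficient C(11,6) = 462.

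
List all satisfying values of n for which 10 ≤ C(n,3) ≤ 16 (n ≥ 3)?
C(4,3)=4; C(5,3)=10; C(6,3)=20. So valid n = 5.
Final answer: 5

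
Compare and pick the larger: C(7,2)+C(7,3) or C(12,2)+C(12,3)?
C(12,2)+C(12,3)
First=56, Second=286.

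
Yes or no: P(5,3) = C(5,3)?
No

Explanation: P(5,3) = 60 but C(5,3) = 10; they differ by a factor of 3! = 6, so the statement does not hold.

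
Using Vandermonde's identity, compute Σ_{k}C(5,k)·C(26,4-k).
31,465

Solution: = C(5+26,4) = C(31,4) = 31,465.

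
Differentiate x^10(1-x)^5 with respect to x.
10x^9(1-x)^5 - 5x^10(1-x)^4

Explanation: Product rule: 10x^{9}(1-x)^{5} + x^10·(-5)(1-x)^{4}.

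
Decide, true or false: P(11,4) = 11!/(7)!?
True

Explanation: Permutation formula P(n,k) = n!/(n-k)!: 11!/7! = 39,916,800/5,040 = 7,920 = P(11,4). The statement holds.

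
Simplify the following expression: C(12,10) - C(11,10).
55

Reasoning: C(12,10) - C(11,10) = C(11,9) = 55.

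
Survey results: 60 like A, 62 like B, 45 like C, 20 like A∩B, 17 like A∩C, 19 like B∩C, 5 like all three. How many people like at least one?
|A∪B∪C| = 60+62+45-20-17-19+5 = 116.
Final answer: 116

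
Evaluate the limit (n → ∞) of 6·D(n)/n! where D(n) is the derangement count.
6/e
D(n)/n! → 1/e, so 6·D(n)/n! → 6/e.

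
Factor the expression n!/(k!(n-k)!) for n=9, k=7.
C(9,7) = 36

Reasoning: This is the binomial coefficient C(9,7) = 36.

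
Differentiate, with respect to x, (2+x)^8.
8(2+x)^7

Reasoning: Using the power rule: d/dx (2+x)^8 = 8(2+x)^{7}.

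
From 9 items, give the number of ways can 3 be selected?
C(9,3) = 9! / (3! × (9-3)!)
         = 9! / (3! × 6!)
         = 84
Final answer: 84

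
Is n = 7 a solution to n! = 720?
7! = 7·6! = 7·720 = 5,040, which does not equal 720.

Answer: No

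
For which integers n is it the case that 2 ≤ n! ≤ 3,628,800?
2, 3, 4, 5, 6, 7, 8, 9, 10

Reasoning: n! is strictly increasing; 2! = 2 and 10! = 3,628,800, so valid n = 2, 3, 4, 5, 6, 7, 8, 9, 10.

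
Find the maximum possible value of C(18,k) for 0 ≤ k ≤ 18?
Maximum at k = 9: C(18,9) = 48,620.
Final answer: 48,620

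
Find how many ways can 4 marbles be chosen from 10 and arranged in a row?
5,040
P(10,4) = 10!/(10-4)! = 5,040.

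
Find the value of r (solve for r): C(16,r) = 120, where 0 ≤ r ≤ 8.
2

C(16,r) is increasing for 0 ≤ r ≤ 8. Stepping up (C(16,r+1) = C(16,r)·(16−r)/(r+1)): C(16,1) = 16, C(16,2) = 120 ✓. So r = 2.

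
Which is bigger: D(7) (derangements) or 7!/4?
D(7)

Reasoning: D(7) = (7-1)·[D(6) + D(5)] = 6·[265 + 44] = 1,854; 7!/4 = 5,040/4 = 1,260.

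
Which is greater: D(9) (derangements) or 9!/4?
D(9)

Solution: D(9) = (9-1)·[D(8) + D(7)] = 8·[14,833 + 1,854] = 133,496; 9!/4 = 362,880/4 = 90,720.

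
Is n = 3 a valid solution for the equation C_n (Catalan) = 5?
C_3 = C(6,3)/(3+1) = 20/4 = 5, which equals 5.

Answer: Yes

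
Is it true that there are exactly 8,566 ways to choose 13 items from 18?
False

Explanation: C(18,13) = 8,568 ≠ 8566.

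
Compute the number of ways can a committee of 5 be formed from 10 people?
C(10,5) = 10! / (5! × (10-5)!)
         = 10! / (5! × 5!)
         = 252

Answer: 252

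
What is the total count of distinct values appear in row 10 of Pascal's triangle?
Row 10 has entries C(10,0)..C(10,10); by symmetry C(10,k)=C(10,10-k), giving 6 distinct values.

Answer: 6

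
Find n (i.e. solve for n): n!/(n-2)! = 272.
17

Reasoning: n!/(n-2)! = n×(n-1), a product of 2 consecutive integers ≈ (n−0.5)^2. 272^(1/2) + 0.5 ≈ 17.0; check n = 17: 17×16 = 272 ✓. So n = 17.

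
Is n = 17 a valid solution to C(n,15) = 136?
Yes

Reasoning: C(17,15) = 17·16·15·14·13·12·11·10·9·8·7·6·5·4·3/15! = 177,843,714,048,000/1,307,674,368,000 = 136, which equals 136.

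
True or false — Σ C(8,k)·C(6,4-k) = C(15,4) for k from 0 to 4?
Vandermonde's identity gives C(14,4) = 1,001; RHS C(15,4) = 1,365.
Final answer: False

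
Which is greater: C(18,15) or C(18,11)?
C(18,11)

Working:
C(18,15)=816, C(18,11)=31,824.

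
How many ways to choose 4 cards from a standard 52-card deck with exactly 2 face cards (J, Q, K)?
51,480

Solution: 12 face cards and 40 non-face cards: C(12,2) × C(40,2) = 66 × 780 = 51,480.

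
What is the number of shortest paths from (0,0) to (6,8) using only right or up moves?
Choose 6 rights from 14 moves: C(14,6) = 3,003.

Answer: 3,003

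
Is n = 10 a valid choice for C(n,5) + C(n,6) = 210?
No

Working:
C(10,5) + C(10,6) = 252 + 210 = 462, which does not equal 210.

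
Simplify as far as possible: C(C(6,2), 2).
105

Solution: C(6,2) = 15, then C(15, 2) = 105.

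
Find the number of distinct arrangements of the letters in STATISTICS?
Word has 10 letters (S=3, T=3, A=1, I=2, C=1). Arrangements: 10!/Π(k!) = 50,400.

Answer: 50,400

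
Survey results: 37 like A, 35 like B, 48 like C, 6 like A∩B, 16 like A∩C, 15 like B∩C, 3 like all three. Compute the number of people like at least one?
86

Working:
|A∪B∪C| = 37+35+48-6-16-15+3 = 86.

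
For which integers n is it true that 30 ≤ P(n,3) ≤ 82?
5

Solution: P(4,3)=24; P(5,3)=60; P(6,3)=120. So valid n = 5.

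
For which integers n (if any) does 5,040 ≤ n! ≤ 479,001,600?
7, 8, 9, 10, 11, 12

Explanation: n! is strictly increasing; 7! = 5,040 and 12! = 479,001,600, so valid n = 7, 8, 9, 10, 11, 12.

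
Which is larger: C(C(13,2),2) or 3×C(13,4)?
C(C(13,2),2)
C(C(13,2),2)=3,003, 3×C(13,4)=2,145.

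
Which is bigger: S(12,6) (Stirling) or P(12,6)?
S(12,6) = 6·S(11,6) + S(11,5) = 6·179,487 + 246,730 = 1,323,652; P(12,6) = 665,280.

Answer: S(12,6)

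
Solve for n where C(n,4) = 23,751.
29

Reasoning: C(n,4) = n(n−1)(n−2)(n−3)/4! is increasing in n, and n(n−1)(n−2)(n−3) = 4!·23,751 = 570,024 ≈ (n−1.5)^4 gives n ≈ 29.0. Check: C(27,4) = 17,550, C(28,4) = 20,475, C(29,4) = 23,751 ✓. So n = 29.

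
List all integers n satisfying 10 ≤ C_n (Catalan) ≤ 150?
C_3=5; C_4=14; C_5=42; C_6=132; C_7=429. So valid n = 4, 5, 6.
Final answer: 4, 5, 6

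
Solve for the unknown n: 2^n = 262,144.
18

262,144 = 1,024 × 256 = 2^10 × 2^8 = 2^18, so n = 18.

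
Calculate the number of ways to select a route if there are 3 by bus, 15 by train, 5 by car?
By the addition principle: 3 + 15 + 5 = 23.

Answer: 23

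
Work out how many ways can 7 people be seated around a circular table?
720
Circular arrangements: (7-1)! = 720.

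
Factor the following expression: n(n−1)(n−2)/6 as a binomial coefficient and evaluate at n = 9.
n(n−1)(n−2)/6 = n!/(3!(n−3)!) = C(n,3). At n = 9: C(9,3) = 84.

Answer: C(n,3); C(9,3) = 84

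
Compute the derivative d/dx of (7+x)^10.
Using the power rule: d/dx (7+x)^10 = 10(7+x)^{9}.
Final answer: 10(7+x)^9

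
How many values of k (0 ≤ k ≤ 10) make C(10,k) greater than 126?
3

Working:
Row 10 is unimodal and symmetric about k=10/2. C(10,3)=120 ≤ 126; C(10,4)=210 > 126; by symmetry C(10,k) > 126 for k = 4..6. That's 6 - 4 + 1 = 3 values.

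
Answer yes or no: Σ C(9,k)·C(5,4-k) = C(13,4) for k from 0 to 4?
No

Working:
Vandermonde's identity gives C(14,4) = 1,001; RHS C(13,4) = 715.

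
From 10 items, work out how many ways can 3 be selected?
120

Working:
C(10,3) = 10! / (3! × (10-3)!)
         = 10! / (3! × 7!)
         = 120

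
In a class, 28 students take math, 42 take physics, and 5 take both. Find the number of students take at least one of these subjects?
65
|A∪B| = |A|+|B|-|A∩B| = 28+42-5 = 65.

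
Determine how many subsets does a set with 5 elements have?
Each element can be included or excluded: 2^5 = 32.
Final answer: 32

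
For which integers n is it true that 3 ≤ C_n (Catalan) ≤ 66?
3, 4, 5

Explanation: C_2=2; C_3=5; C_4=14; C_5=42; C_6=132. So valid n = 3, 4, 5.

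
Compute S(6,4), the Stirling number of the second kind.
65

Using the Stirling recurrence: S(n,k) = k·S(n-1,k) + S(n-1,k-1)
S(6,4) = 4·S(5,4) + S(5,3)
         = 4·10 + 25
         = 40 + 25
         = 65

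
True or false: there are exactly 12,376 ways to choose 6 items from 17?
True

Reasoning: C(17,6) = 12,376.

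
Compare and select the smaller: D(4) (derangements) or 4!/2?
D(4)

Reasoning: D(4) = (4-1)·[D(3) + D(2)] = 3·[2 + 1] = 9; 4!/2 = 24/2 = 12.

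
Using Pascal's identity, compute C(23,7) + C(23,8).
735,471

Explanation: C(23,7) + C(23,8) = C(24,8) = 735,471.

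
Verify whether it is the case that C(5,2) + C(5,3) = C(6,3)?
True

Pascal's identity: LHS = 10 + 10 = 20; RHS = C(6,3) = 20. Both sides agree, so the statement holds.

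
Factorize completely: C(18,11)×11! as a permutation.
C(18,11)×11! = [18!/(11!(7)!)]×11! = 18!/(7)! = P(18,11) = 1,270,312,243,200.
Final answer: P(18,11)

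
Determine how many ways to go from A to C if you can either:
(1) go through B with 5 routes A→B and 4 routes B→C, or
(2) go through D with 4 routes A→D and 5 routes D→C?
40

Explanation: Route via B: 5×4=20. Route via D: 4×5=20. Total: 40.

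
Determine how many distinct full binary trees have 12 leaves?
Using the Catalan number formula: C_n = C(2n, n) / (n+1)
C_11 = C(22, 11) / (11+1)
     = 705432 / 12
     = 58,786

Answer: 58,786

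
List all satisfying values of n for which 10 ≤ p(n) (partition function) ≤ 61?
6, 7, 8, 9, 10, 11

Tabulating p(n) via p(n) = p(n−1) + p(n−2) − p(n−5) − p(n−7) + …: p(5)=7; p(6)=11; p(7)=15; p(8)=22; p(9)=30; p(10)=42; p(11)=56; p(12)=77. So valid n = 6, 7, 8, 9, 10, 11.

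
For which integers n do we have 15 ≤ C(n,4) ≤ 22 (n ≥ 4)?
C(5,4)=5; C(6,4)=15; C(7,4)=35. So valid n = 6.

Answer: 6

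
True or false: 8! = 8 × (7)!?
True

By definition n! = n × (n-1)!, so 8! = 8 × 7!.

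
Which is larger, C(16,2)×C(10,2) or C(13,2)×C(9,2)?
C(16,2)×C(10,2)=5,400, C(13,2)×C(9,2)=2,808.
Final answer: C(16,2)×C(10,2)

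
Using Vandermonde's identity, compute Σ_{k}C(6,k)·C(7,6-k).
1,716

= C(6+7,6) = C(13,6) = 1,716.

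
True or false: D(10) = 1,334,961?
True

Working:
Derangements of 10 elements: D(10) = (10-1)·[D(9) + D(8)] = 9·[133,496 + 14,833] = 1,334,961.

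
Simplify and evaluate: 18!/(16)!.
306

Working:
This equals 18×17 = 306.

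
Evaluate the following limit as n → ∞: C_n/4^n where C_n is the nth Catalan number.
0

Working:
C_n ~ 4^n/(n^(3/2)√π), so n^0·C_n/4^n ~ n^(0 − 3/2)/√π → 0.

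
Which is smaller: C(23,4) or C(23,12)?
C(23,4)=8,855, C(23,12)=1,352,078.

Answer: C(23,4)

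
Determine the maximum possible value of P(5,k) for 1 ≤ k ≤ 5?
120

Reasoning: P(5,k) increases in k, so maximum at k = 5: 5! = 120.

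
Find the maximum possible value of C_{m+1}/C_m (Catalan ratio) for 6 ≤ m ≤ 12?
25/7

Solution: C_{m+1}/C_m = 2(2m+1)/(m+2), which increases with m. Maximum at m = 12: 2·25/14 = 25/7.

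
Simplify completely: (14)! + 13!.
93,405,312,000
(14)! + 13! = (14)·13! + 13! = (14+1)·13! = 15·13! = 93,405,312,000.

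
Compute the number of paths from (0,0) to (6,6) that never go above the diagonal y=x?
Counted by the Catalan number C_6: C_6 = C(12,6)/(6+1) = 924/7 = 132.

Answer: 132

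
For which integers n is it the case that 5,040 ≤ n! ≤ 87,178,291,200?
7, 8, 9, 10, 11, 12, 13, 14

Solution: n! is strictly increasing; 7! = 5,040 and 14! = 87,178,291,200, so valid n = 7, 8, 9, 10, 11, 12, 13, 14.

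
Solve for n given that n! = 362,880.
n! is strictly increasing. 7! = 5,040, 8! = 40,320, 9! = 362,880 ✓. So n = 9.
Final answer: 9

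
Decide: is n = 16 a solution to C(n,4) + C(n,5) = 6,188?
C(16,4) + C(16,5) = 1,820 + 4,368 = 6,188, which equals 6,188.
Final answer: Yes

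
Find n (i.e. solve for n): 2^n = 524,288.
19

524,288 = 1,024 × 512 = 2^10 × 2^9 = 2^19, so n = 19.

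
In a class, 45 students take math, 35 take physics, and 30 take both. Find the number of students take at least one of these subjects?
50

|A∪B| = |A|+|B|-|A∩B| = 45+35-30 = 50.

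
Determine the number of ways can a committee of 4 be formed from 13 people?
715

Solution: C(13,4) = 13! / (4! × (13-4)!)
         = 13! / (4! × 9!)
         = 715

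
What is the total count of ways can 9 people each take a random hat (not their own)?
Using D(n) = (n-1)[D(n-1) + D(n-2)]:
D(9) = (9-1) × [D(8) + D(7)]
      = 8 × [14833 + 1854]
      = 8 × 16687
      = 133,496
Final answer: 133,496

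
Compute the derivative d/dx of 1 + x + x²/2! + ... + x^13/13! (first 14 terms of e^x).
Differentiating term by term gives the first 13 terms of e^x.

Answer: 1 + x + x²/2! + ... + x^12/12!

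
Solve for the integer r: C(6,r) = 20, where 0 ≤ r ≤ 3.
3

C(6,r) is increasing for 0 ≤ r ≤ 3. Stepping up (C(6,r+1) = C(6,r)·(6−r)/(r+1)): C(6,1) = 6, C(6,2) = 15, C(6,3) = 20 ✓. So r = 3.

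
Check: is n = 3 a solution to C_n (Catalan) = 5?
Yes

Working:
C_3 = C(6,3)/(3+1) = 20/4 = 5, which equals 5.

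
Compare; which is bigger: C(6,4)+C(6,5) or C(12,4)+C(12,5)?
C(12,4)+C(12,5)

Solution: First=21, Second=1,287.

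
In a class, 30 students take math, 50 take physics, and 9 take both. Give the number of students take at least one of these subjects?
|A∪B| = |A|+|B|-|A∩B| = 30+50-9 = 71.

Answer: 71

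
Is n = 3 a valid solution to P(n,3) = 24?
No

Reasoning: P(3,3) = 3·2·1 = 6, which does not equal 24.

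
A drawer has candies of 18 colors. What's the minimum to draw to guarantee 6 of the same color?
91

Explanation: Worst case: 5 of each = 90. One more: 91.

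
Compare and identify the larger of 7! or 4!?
7!=5,040, 4!=24. 7! > 4!.

Answer: 7!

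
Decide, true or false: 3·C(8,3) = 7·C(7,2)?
Absorption identity k·C(n,k) = n·C(n-1,k-1). LHS = 3·56 = 168; RHS = 7·21 = 147.

Answer: False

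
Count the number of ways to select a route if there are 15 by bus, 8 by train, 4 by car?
27

Solution: By the addition principle: 15 + 8 + 4 = 27.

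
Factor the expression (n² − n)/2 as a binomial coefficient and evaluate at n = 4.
C(n,2); C(4,2) = 6

Explanation: (n² − n)/2 = n(n−1)/2 = C(n,2). At n = 4: C(4,2) = 6.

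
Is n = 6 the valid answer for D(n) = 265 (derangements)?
Yes

Reasoning: D(6) = (6-1)·[D(5) + D(4)] = 5·[44 + 9] = 265, which equals 265.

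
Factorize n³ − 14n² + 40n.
n(n − 4)(n − 10)

Explanation: n³ − 14n² + 40n = n(n² − 14n + 40) = n(n − 4)(n − 10).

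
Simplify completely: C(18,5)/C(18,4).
14/5

Explanation: C(n,k+1)/C(n,k) = (n−k)/(k+1). Here (18−4)/(4+1) = 14/5 = 14/5.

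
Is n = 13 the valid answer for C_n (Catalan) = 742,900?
Yes

C_13 = C(26,13)/(13+1) = 10,400,600/14 = 742,900, which equals 742,900.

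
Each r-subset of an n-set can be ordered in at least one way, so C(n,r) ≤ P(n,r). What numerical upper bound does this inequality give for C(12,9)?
79,833,600

Reasoning: P(12,9) = 12·11·10·9·8·7·6·5·4 = 79,833,600, so C(12,9) ≤ 79,833,600. (The bound is loose by a factor of 9! = 362,880: C(12,9) = 79,833,600/362,880 = 220.)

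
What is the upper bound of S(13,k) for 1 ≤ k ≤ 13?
9,321,312

Reasoning: Row S(13,k) for k = 1..13 (via S(n,k) = k·S(n−1,k) + S(n−1,k−1)): 1, 4,095, 261,625, 2,532,530, 7,508,501, 9,321,312, 5,715,424, 1,899,612, 359,502, 39,325, 2,431, 78, 1. The row is unimodal; maximum at k = 6: 9,321,312.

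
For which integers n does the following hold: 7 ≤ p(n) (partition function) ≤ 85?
5, 6, 7, 8, 9, 10, 11, 12

Explanation: Tabulating p(n) via p(n) = p(n−1) + p(n−2) − p(n−5) − p(n−7) + …: p(4)=5; p(5)=7; p(6)=11; p(7)=15; p(8)=22; p(9)=30; p(10)=42; p(11)=56; p(12)=77; p(13)=101. So valid n = 5, 6, 7, 8, 9, 10, 11, 12.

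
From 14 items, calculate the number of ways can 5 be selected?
C(14,5) = 14! / (5! × (14-5)!)
         = 14! / (5! × 9!)
         = 2,002
Final answer: 2,002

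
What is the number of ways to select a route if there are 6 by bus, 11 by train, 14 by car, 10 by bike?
41

Solution: By the addition principle: 6 + 11 + 14 + 10 = 41.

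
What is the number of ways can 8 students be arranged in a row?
40,320
Arrangements of 8 distinct objects: 8! = 40,320.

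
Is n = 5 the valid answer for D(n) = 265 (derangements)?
No

Solution: D(5) = (5-1)·[D(4) + D(3)] = 4·[9 + 2] = 44, which does not equal 265.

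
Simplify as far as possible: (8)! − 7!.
35,280

Solution: (8)! − 7! = (8)·7! − 7! = (8−1)·7! = 7·7! = 35,280.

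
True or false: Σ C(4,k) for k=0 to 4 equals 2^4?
Binomial theorem: Σ C(4,k) = (1+1)^4 = 2^4 = 16; RHS 2^4 = 16.
Final answer: True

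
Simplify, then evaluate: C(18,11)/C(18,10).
8/11

Reasoning: C(n,k+1)/C(n,k) = (n−k)/(k+1). Here (18−10)/(10+1) = 8/11 = 8/11.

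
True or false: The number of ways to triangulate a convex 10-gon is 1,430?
Triangulations of a convex 10-gon are counted by the Catalan number C_8: C_8 = C(16,8)/(8+1) = 12,870/9 = 1,430.

Answer: True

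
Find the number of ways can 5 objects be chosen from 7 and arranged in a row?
2,520

Solution: P(7,5) = 7!/(7-5)! = 2,520.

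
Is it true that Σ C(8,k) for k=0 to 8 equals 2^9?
False
Binomial theorem: Σ C(8,k) = (1+1)^8 = 2^8 = 256; RHS 2^9 = 512.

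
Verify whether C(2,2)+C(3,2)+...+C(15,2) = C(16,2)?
False

Solution: Hockey stick identity gives Σ = C(16,3) = 560; RHS C(16,2) = 120.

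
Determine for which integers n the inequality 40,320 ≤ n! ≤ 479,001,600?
8, 9, 10, 11, 12

Reasoning: n! is strictly increasing; 8! = 40,320 and 12! = 479,001,600, so valid n = 8, 9, 10, 11, 12.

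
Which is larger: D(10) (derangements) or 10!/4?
D(10)

Explanation: D(10) = (10-1)·[D(9) + D(8)] = 9·[133,496 + 14,833] = 1,334,961; 10!/4 = 3,628,800/4 = 907,200.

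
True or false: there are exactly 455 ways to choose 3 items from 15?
True

Solution: C(15,3) = 455.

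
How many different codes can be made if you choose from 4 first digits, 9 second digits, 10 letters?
360

Working:
By the multiplication principle: 4 × 9 × 10 = 360.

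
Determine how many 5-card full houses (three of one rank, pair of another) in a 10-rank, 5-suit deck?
9,000
Triple rank: 10. Triple suits: C(5,3)=10. Pair rank: 9. Pair suits: C(5,2)=10. Total: 9,000.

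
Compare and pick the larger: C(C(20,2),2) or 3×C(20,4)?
C(C(20,2),2)=17,955, 3×C(20,4)=14,535.

Answer: C(C(20,2),2)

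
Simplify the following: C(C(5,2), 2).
45

C(5,2) = 10, then C(10, 2) = 45.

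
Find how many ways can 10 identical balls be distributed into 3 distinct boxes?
C(10+3-1, 3-1) = C(12, 2) = 66.

Answer: 66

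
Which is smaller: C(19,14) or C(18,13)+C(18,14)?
Equal
By Pascal's identity: C(19,14) = C(18,13)+C(18,14) = 11,628. Equal.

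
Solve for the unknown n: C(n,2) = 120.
C(n,2) = n(n−1)/2! is increasing in n, and n(n−1) = 2!·120 = 240 ≈ (n−0.5)^2 gives n ≈ 16.0. Check: C(14,2) = 91, C(15,2) = 105, C(16,2) = 120 ✓. So n = 16.
Final answer: 16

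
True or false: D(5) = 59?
Derangements of 5 elements: D(5) = (5-1)·[D(4) + D(3)] = 4·[9 + 2] = 44.
Final answer: False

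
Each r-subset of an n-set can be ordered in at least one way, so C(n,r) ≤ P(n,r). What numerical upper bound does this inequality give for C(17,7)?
P(17,7) = 17·16·15·14·13·12·11 = 98,017,920, so C(17,7) ≤ 98,017,920. (The bound is loose by a factor of 7! = 5,040: C(17,7) = 98,017,920/5,040 = 19,448.)
Final answer: 98,017,920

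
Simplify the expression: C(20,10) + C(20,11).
352,716

Explanation: By Pascal's identity: C(21,11) = 352,716.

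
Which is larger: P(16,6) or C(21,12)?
P(16,6)

Working:
P(16,6)=5,765,760, C(21,12)=293,930.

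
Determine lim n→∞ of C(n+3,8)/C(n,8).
1
Both numerator and denominator grow as n^8/8! for large n, so the ratio → 1.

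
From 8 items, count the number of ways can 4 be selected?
C(8,4) = 8! / (4! × (8-4)!)
         = 8! / (4! × 4!)
         = 70
Final answer: 70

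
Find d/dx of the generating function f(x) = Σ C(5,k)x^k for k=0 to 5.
Σ k·C(5,k)x^(k-1) for k=1 to 5

Solution: Term-by-term differentiation gives Σ k·C(5,k)x^{k-1} for k=1 to 5.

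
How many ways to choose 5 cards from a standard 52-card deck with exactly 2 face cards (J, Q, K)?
652,080

Explanation: 12 face cards and 40 non-face cards: C(12,2) × C(40,3) = 66 × 9,880 = 652,080.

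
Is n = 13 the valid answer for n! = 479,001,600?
13! = 13·12! = 13·479,001,600 = 6,227,020,800, which does not equal 479,001,600.
Final answer: No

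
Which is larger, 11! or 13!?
13!
11!=39,916,800, 13!=6,227,020,800. 13! > 11!.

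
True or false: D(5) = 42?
False

Working:
Derangements of 5 elements: D(5) = (5-1)·[D(4) + D(3)] = 4·[9 + 2] = 44.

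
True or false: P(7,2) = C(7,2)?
False

Working:
P(7,2) = 42 and C(7,2) = 21; P(n,r) = r! × C(n,r) so P > C whenever r ≥ 2.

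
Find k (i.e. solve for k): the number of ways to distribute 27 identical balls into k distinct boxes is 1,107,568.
Stars and bars: the count is C(27+k−1, k−1), increasing in k. k=5: C(31,4) = 31,465, k=6: C(32,5) = 201,376, k=7: C(33,6) = 1,107,568 ✓. So k = 7.
Final answer: 7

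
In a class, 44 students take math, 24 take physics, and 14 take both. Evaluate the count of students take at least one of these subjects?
54

Solution: |A∪B| = |A|+|B|-|A∩B| = 44+24-14 = 54.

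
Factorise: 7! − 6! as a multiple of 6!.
7! − 6! = 7·6! − 6! = (7 − 1)·6! = 6 × 6! = 4,320.

Answer: 6 × 6! = 4,320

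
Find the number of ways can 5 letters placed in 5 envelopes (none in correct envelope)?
44

Solution: Using D(n) = (n-1)[D(n-1) + D(n-2)]:
D(5) = (5-1) × [D(4) + D(3)]
      = 4 × [9 + 2]
      = 4 × 11
      = 44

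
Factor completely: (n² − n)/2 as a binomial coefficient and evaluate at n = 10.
C(n,2); C(10,2) = 45

Working:
(n² − n)/2 = n(n−1)/2 = C(n,2). At n = 10: C(10,2) = 45.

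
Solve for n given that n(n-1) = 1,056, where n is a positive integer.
33
n² − n − 1,056 = 0, so n = (1 ± √(1 + 4·1,056))/2 = (1 ± √4,225)/2 = (1 ± 65)/2, i.e. n = 33 or n = -32. Taking the positive root, n = 33 (check: 33×32 = 1,056).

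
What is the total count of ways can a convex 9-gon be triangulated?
Using the Catalan number formula: C_n = C(2n, n) / (n+1)
C_7 = C(14, 7) / (7+1)
     = 3432 / 8
     = 429

Answer: 429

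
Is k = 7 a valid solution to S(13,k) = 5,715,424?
S(13,7) = 7·S(12,7) + S(12,6) = 7·627,396 + 1,323,652 = 5,715,424, which equals 5,715,424.

Answer: Yes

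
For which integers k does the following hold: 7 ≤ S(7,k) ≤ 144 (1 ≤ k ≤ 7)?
S(7,1)=1; S(7,2)=63; S(7,3)=301; S(7,4)=350; S(7,5)=140; S(7,6)=21; S(7,7)=1. So valid k = 2, 5, 6.
Final answer: 2, 5, 6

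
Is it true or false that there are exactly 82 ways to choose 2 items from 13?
False

Working:
C(13,2) = 78 ≠ 82.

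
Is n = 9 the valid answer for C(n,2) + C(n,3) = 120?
Yes
C(9,2) + C(9,3) = 36 + 84 = 120, which equals 120.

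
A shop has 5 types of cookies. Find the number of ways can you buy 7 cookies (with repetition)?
330

Reasoning: Stars and bars: C(7+5-1, 7) = C(11, 7) = 330.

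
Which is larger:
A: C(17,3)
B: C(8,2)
A

Explanation: A=C(17,3)=680, B=C(8,2)=28.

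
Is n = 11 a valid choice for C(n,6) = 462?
Yes

C(11,6) = 11·10·9·8·7·6/6! = 332,640/720 = 462, which equals 462.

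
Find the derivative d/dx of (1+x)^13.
Using the power rule: d/dx (1+x)^13 = 13(1+x)^{12}.
Final answer: 13(1+x)^12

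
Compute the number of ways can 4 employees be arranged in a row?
24

Solution: Arrangements of 4 distinct objects: 4! = 24.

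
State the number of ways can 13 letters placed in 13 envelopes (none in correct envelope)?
Using D(n) = (n-1)[D(n-1) + D(n-2)]:
D(13) = (13-1) × [D(12) + D(11)]
      = 12 × [176214841 + 14684570]
      = 12 × 190899411
      = 2,290,792,932
Final answer: 2,290,792,932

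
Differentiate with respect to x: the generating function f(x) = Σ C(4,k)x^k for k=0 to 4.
Σ k·C(4,k)x^(k-1) for k=1 to 4

Working:
Term-by-term differentiation gives Σ k·C(4,k)x^{k-1} for k=1 to 4.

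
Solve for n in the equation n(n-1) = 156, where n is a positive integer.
n² − n − 156 = 0, so n = (1 ± √(1 + 4·156))/2 = (1 ± √625)/2 = (1 ± 25)/2, i.e. n = 13 or n = -12. Taking the positive root, n = 13 (check: 13×12 = 156).
Final answer: 13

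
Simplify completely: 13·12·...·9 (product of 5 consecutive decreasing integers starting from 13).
154,440

Reasoning: This is P(13,5) = 13!/(8)! = 154,440.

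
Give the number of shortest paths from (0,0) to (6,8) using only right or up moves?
3,003

Working:
Choose 6 rights from 14 moves: C(14,6) = 3,003.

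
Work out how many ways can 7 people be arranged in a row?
5,040

Reasoning: Arrangements of 7 distinct objects: 7! = 5,040.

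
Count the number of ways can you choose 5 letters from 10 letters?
252

Solution: C(10,5) = 10! / (5! × (10-5)!)
         = 10! / (5! × 5!)
         = 252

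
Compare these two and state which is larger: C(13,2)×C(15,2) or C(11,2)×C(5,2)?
C(13,2)×C(15,2)=8,190, C(11,2)×C(5,2)=550.
Final answer: C(13,2)×C(15,2)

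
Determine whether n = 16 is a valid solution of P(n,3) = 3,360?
Yes
P(16,3) = 16·15·14 = 3,360, which equals 3,360.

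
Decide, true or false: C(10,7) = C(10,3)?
True
Symmetry C(n,k) = C(n,n-k): C(10,7) = 120 and C(10,3) = 120. Both sides agree, so the statement holds.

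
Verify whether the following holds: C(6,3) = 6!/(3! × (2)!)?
The correct denominator is 3!×3!, giving C(6,3) = 20; the stated RHS is 6!/(3!×2!) = 60 ≠ 20, so the statement does not hold.

Answer: False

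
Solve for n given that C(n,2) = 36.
9
C(n,2) = n(n−1)/2! is increasing in n, and n(n−1) = 2!·36 = 72 ≈ (n−0.5)^2 gives n ≈ 9.0. Check: C(7,2) = 21, C(8,2) = 28, C(9,2) = 36 ✓. So n = 9.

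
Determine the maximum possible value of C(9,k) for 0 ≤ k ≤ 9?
126

Maximum at k = 4 or k = 5: C(9,4) = 126.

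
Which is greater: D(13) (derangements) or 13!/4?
D(13)

Explanation: D(13) = (13-1)·[D(12) + D(11)] = 12·[176,214,841 + 14,684,570] = 2,290,792,932; 13!/4 = 6,227,020,800/4 = 1,556,755,200.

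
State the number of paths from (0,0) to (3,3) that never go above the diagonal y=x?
5

Working:
Counted by the Catalan number C_3: C_3 = C(6,3)/(3+1) = 20/4 = 5.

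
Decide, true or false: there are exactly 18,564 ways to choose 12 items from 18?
True

Solution: C(18,12) = 18,564.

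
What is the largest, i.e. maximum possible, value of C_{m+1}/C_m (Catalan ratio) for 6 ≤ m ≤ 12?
25/7

Working:
C_{m+1}/C_m = 2(2m+1)/(m+2), which increases with m. Maximum at m = 12: 2·25/14 = 25/7.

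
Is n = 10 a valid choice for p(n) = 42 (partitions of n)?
Yes
Pentagonal recurrence p(n) = p(n−1) + p(n−2) − p(n−5) − p(n−7) + …: p(10) = p(9) + p(8) − p(5) − p(3) = 30 + 22 − 7 − 3 = 42, which equals 42.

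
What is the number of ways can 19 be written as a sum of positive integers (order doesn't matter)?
490

Reasoning: Pentagonal recurrence p(n) = p(n−1) + p(n−2) − p(n−5) − p(n−7) + …: p(19) = p(18) + p(17) − p(14) − p(12) + p(7) + p(4) = 385 + 297 − 135 − 77 + 15 + 5 = 490.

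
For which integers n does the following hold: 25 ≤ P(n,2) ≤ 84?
6, 7, 8, 9

Reasoning: P(5,2)=20; P(6,2)=30; P(7,2)=42; P(8,2)=56; P(9,2)=72; P(10,2)=90. So valid n = 6, 7, 8, 9.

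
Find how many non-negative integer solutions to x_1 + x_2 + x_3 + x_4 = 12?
455

Working:
C(12+4-1, 4-1) = 455.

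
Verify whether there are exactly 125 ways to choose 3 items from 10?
False

C(10,3) = 120 ≠ 125.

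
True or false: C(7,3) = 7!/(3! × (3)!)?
False

Explanation: The correct denominator is 3!×4!, giving C(7,3) = 35; the stated RHS is 7!/(3!×3!) = 140 ≠ 35, so the statement does not hold.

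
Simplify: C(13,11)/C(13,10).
3/11
C(n,k+1)/C(n,k) = (n−k)/(k+1). Here (13−10)/(10+1) = 3/11 = 3/11.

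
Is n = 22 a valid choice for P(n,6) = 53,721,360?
P(22,6) = 22·21·20·19·18·17 = 53,721,360, which equals 53,721,360.
Final answer: Yes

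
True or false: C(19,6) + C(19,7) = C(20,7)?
Pascal's identity C(n,k) + C(n,k+1) = C(n+1,k+1): 27,132 + 50,388 = 77,520 = C(20,7).
Final answer: True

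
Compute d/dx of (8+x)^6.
6(8+x)^5
Using the power rule: d/dx (8+x)^6 = 6(8+x)^{5}.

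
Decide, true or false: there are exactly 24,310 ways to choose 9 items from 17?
C(17,9) = 24,310.
Final answer: True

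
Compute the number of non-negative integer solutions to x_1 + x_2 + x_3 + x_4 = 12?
455
C(12+4-1, 4-1) = 455.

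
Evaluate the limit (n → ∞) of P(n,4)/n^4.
P(n,4) = n(n-1)(n-2)(n-3) ≈ n^4 for large n. Limit = 1.

Answer: 1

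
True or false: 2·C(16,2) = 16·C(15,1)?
True

Working:
Absorption identity k·C(n,k) = n·C(n-1,k-1). LHS = 2·120 = 240; RHS = 16·15 = 240.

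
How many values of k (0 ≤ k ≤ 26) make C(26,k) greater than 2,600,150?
9

Explanation: Row 26 is unimodal and symmetric about k=26/2. C(26,8)=1,562,275 ≤ 2,600,150; C(26,9)=3,124,550 > 2,600,150; by symmetry C(26,k) > 2,600,150 for k = 9..17. That's 17 - 9 + 1 = 9 values.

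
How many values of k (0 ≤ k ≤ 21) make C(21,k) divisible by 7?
18
Checking C(21,k) mod 7 for k = 0..21: divisible at k = 1, 2, 3, 4, 5, 6, 8, 9, 10, 11, 12, 13, 15, 16, 17, 18, 19, 20. That's 18 values.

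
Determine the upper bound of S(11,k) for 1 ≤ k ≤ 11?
246,730

Explanation: Row S(11,k) for k = 1..11 (via S(n,k) = k·S(n−1,k) + S(n−1,k−1)): 1, 1,023, 28,501, 145,750, 246,730, 179,487, 63,987, 11,880, 1,155, 55, 1. The row is unimodal; maximum at k = 5: 246,730.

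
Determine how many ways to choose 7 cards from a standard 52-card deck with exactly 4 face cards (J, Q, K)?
4,890,600
12 face cards and 40 non-face cards: C(12,4) × C(40,3) = 495 × 9,880 = 4,890,600.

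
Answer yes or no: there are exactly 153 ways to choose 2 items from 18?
C(18,2) = 153.

Answer: Yes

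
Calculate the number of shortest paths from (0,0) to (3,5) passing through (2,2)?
24

Solution: To (2,2): C(4,2)=6. From there: C(4,1)=4. Total: 24.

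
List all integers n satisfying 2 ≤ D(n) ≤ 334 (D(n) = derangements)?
3, 4, 5, 6

Explanation: Using D(n) = (n−1)[D(n−1) + D(n−2)] with D(1)=0, D(2)=1: D(2)=1; D(3)=2; D(4)=9; D(5)=44; D(6)=265; D(7)=1,854. So valid n = 3, 4, 5, 6.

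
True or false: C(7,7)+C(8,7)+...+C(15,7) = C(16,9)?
False

Reasoning: Hockey stick identity gives Σ = C(16,8) = 12,870; RHS C(16,9) = 11,440.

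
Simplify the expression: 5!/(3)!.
20

Reasoning: This equals 5×4 = 20.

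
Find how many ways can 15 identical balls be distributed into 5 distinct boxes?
3,876
C(15+5-1, 5-1) = C(19, 4) = 3,876.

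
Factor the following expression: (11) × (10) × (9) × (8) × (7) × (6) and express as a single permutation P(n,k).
P(11,6) = 11!/(5)!
Product of 6 consecutive descending integers starting at 11: P(11,6) = 11!/5! = 332,640.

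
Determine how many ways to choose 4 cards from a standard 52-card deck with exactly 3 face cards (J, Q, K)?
12 face cards and 40 non-face cards: C(12,3) × C(40,1) = 220 × 40 = 8,800.

Answer: 8,800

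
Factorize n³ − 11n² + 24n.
n(n − 3)(n − 8)

Working:
n³ − 11n² + 24n = n(n² − 11n + 24) = n(n − 3)(n − 8).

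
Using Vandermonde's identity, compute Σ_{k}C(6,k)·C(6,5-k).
792

Working:
= C(6+6,5) = C(12,5) = 792.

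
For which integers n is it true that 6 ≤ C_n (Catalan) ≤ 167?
4, 5, 6
C_3=5; C_4=14; C_5=42; C_6=132; C_7=429. So valid n = 4, 5, 6.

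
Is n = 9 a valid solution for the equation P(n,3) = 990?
No
P(9,3) = 9·8·7 = 504, which does not equal 990.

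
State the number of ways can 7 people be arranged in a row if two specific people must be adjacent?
1,440

Solution: Treat pair as unit: (7-1)! arrangements × 2 internal orders = 1,440.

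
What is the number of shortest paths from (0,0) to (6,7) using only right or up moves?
1,716

Choose 6 rights from 13 moves: C(13,6) = 1,716.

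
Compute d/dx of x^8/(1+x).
(8x^7(1+x) - x^8)/(1+x)²
Quotient rule: [8x^{7}(1+x) - x^8]/(1+x)².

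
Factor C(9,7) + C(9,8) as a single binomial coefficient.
C(10,8)

Working:
By Pascal's identity: C(9,7) + C(9,8) = C(10,8) = 45.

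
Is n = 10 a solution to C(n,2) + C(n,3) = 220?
C(10,2) + C(10,3) = 45 + 120 = 165, which does not equal 220.

Answer: No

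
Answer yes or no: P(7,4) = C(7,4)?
P(7,4) = 840 but C(7,4) = 35; they differ by a factor of 4! = 24, so the statement does not hold.
Final answer: No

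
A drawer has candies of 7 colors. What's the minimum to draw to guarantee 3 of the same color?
15

Solution: Worst case: 2 of each = 14. One more: 15.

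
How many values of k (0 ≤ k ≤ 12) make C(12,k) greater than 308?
5

Explanation: Row 12 is unimodal and symmetric about k=12/2. C(12,3)=220 ≤ 308; C(12,4)=495 > 308; by symmetry C(12,k) > 308 for k = 4..8. That's 8 - 4 + 1 = 5 values.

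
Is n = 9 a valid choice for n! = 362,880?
Yes

Explanation: 9! = 9·8! = 9·40,320 = 362,880, which equals 362,880.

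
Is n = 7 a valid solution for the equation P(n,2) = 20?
No
P(7,2) = 7·6 = 42, which does not equal 20.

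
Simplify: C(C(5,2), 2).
45
C(5,2) = 10, then C(10, 2) = 45.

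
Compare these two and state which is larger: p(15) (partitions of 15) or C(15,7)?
C(15,7)

Explanation: Pentagonal recurrence p(n) = p(n−1) + p(n−2) − p(n−5) − p(n−7) + …: p(15) = p(14) + p(13) − p(10) − p(8) + p(3) + p(0) = 135 + 101 − 42 − 22 + 3 + 1 = 176; C(15,7) = 6,435.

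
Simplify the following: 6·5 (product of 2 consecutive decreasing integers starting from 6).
This is P(6,2) = 6!/(4)! = 30.

Answer: 30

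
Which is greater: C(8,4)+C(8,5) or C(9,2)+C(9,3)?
C(8,4)+C(8,5)

Explanation: First=126, Second=120.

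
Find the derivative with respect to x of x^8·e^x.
(8x^7 + x^8)e^x

Product rule: d/dx[x^8]·e^x + x^8·d/dx[e^x] = 8x^{7}e^x + x^8e^x.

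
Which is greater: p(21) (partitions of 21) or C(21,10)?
C(21,10)

Solution: Pentagonal recurrence p(n) = p(n−1) + p(n−2) − p(n−5) − p(n−7) + …: p(21) = p(20) + p(19) − p(16) − p(14) + p(9) + p(6) = 627 + 490 − 231 − 135 + 30 + 11 = 792; C(21,10) = 352,716.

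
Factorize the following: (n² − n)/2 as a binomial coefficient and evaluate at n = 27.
C(n,2); C(27,2) = 351

Solution: (n² − n)/2 = n(n−1)/2 = C(n,2). At n = 27: C(27,2) = 351.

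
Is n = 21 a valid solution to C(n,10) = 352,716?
Yes

Explanation: C(21,10) = 21·20·19·18·17·16·15·14·13·12/10! = 1,279,935,820,800/3,628,800 = 352,716, which equals 352,716.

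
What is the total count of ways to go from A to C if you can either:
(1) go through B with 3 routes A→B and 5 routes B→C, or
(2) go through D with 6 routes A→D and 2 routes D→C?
Route via B: 3×5=15. Route via D: 6×2=12. Total: 27.
Final answer: 27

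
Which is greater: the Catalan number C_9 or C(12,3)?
C_9

Solution: C_9 = C(18,9)/(9+1) = 48,620/10 = 4,862; C(12,3) = 220.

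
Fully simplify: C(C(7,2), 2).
C(7,2) = 21, then C(21, 2) = 210.

Answer: 210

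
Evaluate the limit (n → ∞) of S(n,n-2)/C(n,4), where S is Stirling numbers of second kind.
The leading term of S(n,n-2) as a polynomial in n is (3)!!·C(n,4), so the ratio → (3)!! = 3.
Final answer: 3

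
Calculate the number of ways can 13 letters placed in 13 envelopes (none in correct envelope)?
2,290,792,932
Using D(n) = (n-1)[D(n-1) + D(n-2)]:
D(13) = (13-1) × [D(12) + D(11)]
      = 12 × [176214841 + 14684570]
      = 12 × 190899411
      = 2,290,792,932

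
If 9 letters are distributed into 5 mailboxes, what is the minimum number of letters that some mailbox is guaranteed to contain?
2

Pigeonhole: ⌈9/5⌉ = 2.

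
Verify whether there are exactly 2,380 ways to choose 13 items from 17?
C(17,13) = 2,380.

Answer: True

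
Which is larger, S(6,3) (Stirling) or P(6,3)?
S(6,3) = 3·S(5,3) + S(5,2) = 3·25 + 15 = 90; P(6,3) = 120.
Final answer: P(6,3)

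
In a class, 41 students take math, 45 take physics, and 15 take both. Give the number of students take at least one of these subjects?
71
|A∪B| = |A|+|B|-|A∩B| = 41+45-15 = 71.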